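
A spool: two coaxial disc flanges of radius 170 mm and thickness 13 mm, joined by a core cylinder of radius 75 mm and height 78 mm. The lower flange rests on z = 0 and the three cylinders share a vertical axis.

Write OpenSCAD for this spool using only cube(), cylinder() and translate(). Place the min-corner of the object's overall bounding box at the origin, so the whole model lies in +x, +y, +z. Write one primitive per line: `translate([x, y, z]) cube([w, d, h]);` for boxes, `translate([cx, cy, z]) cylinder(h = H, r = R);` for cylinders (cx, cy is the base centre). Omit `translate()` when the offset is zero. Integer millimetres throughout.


translate([170, 170, 0]) cylinder(h = 13, r = 170);
translate([170, 170, 13]) cylinder(h = 78, r = 75);
translate([170, 170, 91]) cylinder(h = 13, r = 170);


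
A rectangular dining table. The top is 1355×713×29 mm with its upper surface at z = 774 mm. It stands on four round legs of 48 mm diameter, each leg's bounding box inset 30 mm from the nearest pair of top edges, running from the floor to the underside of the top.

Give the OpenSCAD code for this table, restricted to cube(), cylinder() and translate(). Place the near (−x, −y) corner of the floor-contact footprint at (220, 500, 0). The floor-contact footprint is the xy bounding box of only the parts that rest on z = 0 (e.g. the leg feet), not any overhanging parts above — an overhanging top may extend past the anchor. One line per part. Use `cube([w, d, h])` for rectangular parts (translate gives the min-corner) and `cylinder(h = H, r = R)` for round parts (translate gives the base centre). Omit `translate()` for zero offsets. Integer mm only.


translate([190, 470, 745]) cube([1355, 713, 29]);
translate([244, 524, 0]) cylinder(h = 745, r = 24);
translate([1491, 524, 0]) cylinder(h = 745, r = 24);
translate([244, 1129, 0]) cylinder(h = 745, r = 24);
translate([1491, 1129, 0]) cylinder(h = 745, r = 24);


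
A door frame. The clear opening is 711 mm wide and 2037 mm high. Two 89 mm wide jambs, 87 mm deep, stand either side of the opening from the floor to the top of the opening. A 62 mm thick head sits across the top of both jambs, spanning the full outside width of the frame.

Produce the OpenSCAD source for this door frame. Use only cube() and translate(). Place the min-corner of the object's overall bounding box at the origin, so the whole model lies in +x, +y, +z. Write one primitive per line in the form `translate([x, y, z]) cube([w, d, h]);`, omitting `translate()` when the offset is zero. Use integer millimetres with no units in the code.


cube([89, 87, 2037]);
translate([800, 0, 0]) cube([89, 87, 2037]);
translate([0, 0, 2037]) cube([889, 87, 62]);


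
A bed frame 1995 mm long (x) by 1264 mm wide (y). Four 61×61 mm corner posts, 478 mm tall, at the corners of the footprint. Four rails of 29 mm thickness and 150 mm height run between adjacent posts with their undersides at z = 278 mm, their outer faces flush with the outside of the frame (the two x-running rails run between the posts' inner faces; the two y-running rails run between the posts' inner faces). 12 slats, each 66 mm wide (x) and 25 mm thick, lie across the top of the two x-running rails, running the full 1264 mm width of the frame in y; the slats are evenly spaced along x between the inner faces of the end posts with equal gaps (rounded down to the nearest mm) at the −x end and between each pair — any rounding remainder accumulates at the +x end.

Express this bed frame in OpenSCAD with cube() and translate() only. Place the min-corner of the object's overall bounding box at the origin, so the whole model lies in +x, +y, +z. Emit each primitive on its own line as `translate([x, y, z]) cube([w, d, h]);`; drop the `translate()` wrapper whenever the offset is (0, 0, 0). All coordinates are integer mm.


cube([61, 61, 478]);
translate([0, 1203, 0]) cube([61, 61, 478]);
translate([1934, 0, 0]) cube([61, 61, 478]);
translate([1934, 1203, 0]) cube([61, 61, 478]);
translate([61, 0, 278]) cube([1873, 29, 150]);
translate([61, 1235, 278]) cube([1873, 29, 150]);
translate([0, 61, 278]) cube([29, 1142, 150]);
translate([1966, 61, 278]) cube([29, 1142, 150]);
translate([144, 0, 428]) cube([66, 1264, 25]);
translate([293, 0, 428]) cube([66, 1264, 25]);
translate([442, 0, 428]) cube([66, 1264, 25]);
translate([591, 0, 428]) cube([66, 1264, 25]);
translate([740, 0, 428]) cube([66, 1264, 25]);
translate([889, 0, 428]) cube([66, 1264, 25]);
translate([1038, 0, 428]) cube([66, 1264, 25]);
translate([1187, 0, 428]) cube([66, 1264, 25]);
translate([1336, 0, 428]) cube([66, 1264, 25]);
translate([1485, 0, 428]) cube([66, 1264, 25]);
translate([1634, 0, 428]) cube([66, 1264, 25]);
translate([1783, 0, 428]) cube([66, 1264, 25]);


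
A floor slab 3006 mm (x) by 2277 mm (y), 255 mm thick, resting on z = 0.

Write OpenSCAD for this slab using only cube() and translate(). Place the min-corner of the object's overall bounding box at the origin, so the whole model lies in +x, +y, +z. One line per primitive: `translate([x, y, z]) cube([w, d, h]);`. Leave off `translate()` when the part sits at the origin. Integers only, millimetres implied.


cube([3006, 2277, 255]);


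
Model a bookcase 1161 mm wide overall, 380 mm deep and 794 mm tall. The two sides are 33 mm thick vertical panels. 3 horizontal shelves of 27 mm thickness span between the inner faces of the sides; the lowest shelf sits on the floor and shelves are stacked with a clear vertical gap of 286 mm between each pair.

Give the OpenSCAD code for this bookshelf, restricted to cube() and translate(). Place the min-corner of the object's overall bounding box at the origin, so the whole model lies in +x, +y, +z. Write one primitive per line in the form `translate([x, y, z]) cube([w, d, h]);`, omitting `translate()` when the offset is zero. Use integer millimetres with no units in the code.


cube([33, 380, 794]);
translate([1128, 0, 0]) cube([33, 380, 794]);
translate([33, 0, 0]) cube([1095, 380, 27]);
translate([33, 0, 313]) cube([1095, 380, 27]);
translate([33, 0, 626]) cube([1095, 380, 27]);


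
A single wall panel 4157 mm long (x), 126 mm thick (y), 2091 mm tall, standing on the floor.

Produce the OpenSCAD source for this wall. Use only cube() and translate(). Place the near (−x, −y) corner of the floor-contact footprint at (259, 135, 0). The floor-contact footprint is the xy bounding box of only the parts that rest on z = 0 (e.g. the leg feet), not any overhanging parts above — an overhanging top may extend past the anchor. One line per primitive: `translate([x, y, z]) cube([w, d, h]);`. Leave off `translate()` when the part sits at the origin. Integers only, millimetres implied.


translate([259, 135, 0]) cube([4157, 126, 2091]);


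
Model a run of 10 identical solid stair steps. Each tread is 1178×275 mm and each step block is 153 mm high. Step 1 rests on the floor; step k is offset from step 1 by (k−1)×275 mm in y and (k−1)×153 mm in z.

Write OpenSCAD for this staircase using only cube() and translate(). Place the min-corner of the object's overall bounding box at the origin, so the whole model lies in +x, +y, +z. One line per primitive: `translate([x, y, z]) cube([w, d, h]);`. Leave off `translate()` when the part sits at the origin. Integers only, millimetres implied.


cube([1178, 275, 153]);
translate([0, 275, 153]) cube([1178, 275, 153]);
translate([0, 550, 306]) cube([1178, 275, 153]);
translate([0, 825, 459]) cube([1178, 275, 153]);
translate([0, 1100, 612]) cube([1178, 275, 153]);
translate([0, 1375, 765]) cube([1178, 275, 153]);
translate([0, 1650, 918]) cube([1178, 275, 153]);
translate([0, 1925, 1071]) cube([1178, 275, 153]);
translate([0, 2200, 1224]) cube([1178, 275, 153]);
translate([0, 2475, 1377]) cube([1178, 275, 153]);


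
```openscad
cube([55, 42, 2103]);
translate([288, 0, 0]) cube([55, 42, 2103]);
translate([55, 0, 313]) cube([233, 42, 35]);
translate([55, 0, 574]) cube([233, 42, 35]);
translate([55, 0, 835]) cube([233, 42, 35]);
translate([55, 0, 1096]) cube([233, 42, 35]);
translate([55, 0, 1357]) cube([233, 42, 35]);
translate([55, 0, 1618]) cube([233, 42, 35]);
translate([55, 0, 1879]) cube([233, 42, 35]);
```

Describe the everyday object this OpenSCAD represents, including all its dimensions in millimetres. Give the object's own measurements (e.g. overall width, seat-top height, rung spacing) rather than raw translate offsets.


A straight ladder. Two 55×42 mm vertical rails, 2103 mm tall, stand 343 mm apart (outside-to-outside) with their front faces coplanar on the −y side. 7 rungs, each 42 mm deep and 35 mm tall, span between the inner faces of the rails, front faces flush with the rails. The lowest rung's underside is at z = 313 mm and rungs are spaced 261 mm apart (underside to underside).


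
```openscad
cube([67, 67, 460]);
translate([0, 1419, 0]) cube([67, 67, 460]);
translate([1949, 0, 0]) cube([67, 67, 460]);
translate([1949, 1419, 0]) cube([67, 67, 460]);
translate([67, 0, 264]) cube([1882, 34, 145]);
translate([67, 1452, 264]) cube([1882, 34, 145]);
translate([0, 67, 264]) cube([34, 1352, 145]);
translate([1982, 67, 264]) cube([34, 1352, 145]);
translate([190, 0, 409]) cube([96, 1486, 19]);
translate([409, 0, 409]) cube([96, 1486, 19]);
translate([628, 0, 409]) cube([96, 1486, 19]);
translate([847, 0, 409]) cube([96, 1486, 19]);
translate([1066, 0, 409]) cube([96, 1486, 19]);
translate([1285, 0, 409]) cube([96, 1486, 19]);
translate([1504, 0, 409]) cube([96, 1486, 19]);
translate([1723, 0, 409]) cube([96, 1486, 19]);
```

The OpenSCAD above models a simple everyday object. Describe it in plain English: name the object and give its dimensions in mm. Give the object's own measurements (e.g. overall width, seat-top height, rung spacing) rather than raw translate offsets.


A bed frame 2016 mm long (x) by 1486 mm wide (y). Four 67×67 mm corner posts, 460 mm tall, at the corners of the footprint. Four rails of 34 mm thickness and 145 mm height run between adjacent posts with their undersides at z = 264 mm, their outer faces flush with the outside of the frame (the two x-running rails run between the posts' inner faces; the two y-running rails run between the posts' inner faces). 8 slats, each 96 mm wide (x) and 19 mm thick, lie across the top of the two x-running rails, running the full 1486 mm width of the frame in y; along x they sit between the end posts with a 123 mm gap after the −x posts and between neighbouring slats, leaving 130 mm before the +x posts.


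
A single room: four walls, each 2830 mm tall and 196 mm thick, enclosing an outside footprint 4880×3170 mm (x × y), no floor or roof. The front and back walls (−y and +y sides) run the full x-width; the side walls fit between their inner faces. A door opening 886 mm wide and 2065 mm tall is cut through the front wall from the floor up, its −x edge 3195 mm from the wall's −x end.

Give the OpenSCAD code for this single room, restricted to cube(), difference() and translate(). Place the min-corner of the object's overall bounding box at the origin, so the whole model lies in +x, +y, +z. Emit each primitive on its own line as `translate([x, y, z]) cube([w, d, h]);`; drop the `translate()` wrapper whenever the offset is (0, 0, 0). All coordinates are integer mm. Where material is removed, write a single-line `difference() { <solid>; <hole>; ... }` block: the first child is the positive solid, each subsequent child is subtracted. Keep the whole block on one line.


difference() { cube([4880, 196, 2830]); translate([3195, 0, 0]) cube([886, 196, 2065]); }
translate([0, 2974, 0]) cube([4880, 196, 2830]);
translate([0, 196, 0]) cube([196, 2778, 2830]);
translate([4684, 196, 0]) cube([196, 2778, 2830]);


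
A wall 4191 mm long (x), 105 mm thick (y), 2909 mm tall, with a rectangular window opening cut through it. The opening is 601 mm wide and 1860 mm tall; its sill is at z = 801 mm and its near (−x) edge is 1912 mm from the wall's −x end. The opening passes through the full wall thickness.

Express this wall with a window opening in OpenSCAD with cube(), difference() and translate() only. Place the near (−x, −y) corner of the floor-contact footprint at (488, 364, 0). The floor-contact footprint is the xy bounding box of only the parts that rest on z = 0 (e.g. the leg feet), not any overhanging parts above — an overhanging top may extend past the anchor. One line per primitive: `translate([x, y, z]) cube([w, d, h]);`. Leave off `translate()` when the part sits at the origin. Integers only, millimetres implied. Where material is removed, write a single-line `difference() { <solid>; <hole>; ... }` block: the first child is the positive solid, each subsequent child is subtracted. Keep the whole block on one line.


difference() { translate([488, 364, 0]) cube([4191, 105, 2909]); translate([2400, 364, 801]) cube([601, 105, 1860]); }


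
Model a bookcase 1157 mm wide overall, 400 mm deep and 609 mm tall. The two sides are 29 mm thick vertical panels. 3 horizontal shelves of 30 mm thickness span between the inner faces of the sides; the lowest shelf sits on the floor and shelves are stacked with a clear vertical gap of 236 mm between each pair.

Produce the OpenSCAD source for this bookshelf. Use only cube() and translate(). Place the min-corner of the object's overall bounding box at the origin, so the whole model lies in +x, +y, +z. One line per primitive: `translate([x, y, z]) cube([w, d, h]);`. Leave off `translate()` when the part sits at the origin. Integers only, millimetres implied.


cube([29, 400, 609]);
translate([1128, 0, 0]) cube([29, 400, 609]);
translate([29, 0, 0]) cube([1099, 400, 30]);
translate([29, 0, 266]) cube([1099, 400, 30]);
translate([29, 0, 532]) cube([1099, 400, 30]);


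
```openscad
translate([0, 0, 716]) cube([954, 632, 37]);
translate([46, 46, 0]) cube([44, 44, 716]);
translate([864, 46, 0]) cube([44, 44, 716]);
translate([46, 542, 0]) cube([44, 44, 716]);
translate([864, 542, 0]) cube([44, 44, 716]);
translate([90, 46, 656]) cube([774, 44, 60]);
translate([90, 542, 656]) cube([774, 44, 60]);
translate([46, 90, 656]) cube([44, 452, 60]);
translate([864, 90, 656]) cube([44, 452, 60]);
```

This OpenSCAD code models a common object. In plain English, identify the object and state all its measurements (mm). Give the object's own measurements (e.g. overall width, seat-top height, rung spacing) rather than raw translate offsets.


A rectangular dining table. The top is 954×632×37 mm with its upper surface at z = 753 mm. It stands on four 44×44 mm square legs, each inset 46 mm from the nearest pair of top edges, running from the floor to the underside of the top. Four apron rails, 44 mm thick and 60 mm tall, run between adjacent legs with their top edges flush with the underside of the top and their outer faces flush with the legs' outer faces.


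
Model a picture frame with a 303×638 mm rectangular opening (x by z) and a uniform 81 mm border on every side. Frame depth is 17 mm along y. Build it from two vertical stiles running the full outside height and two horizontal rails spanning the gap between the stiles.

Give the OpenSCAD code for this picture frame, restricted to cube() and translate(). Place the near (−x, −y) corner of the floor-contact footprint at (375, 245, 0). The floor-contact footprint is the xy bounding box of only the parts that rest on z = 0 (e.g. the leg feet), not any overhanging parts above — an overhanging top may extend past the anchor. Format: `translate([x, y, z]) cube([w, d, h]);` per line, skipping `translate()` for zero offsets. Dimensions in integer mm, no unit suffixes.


translate([375, 245, 0]) cube([81, 17, 800]);
translate([759, 245, 0]) cube([81, 17, 800]);
translate([456, 245, 0]) cube([303, 17, 81]);
translate([456, 245, 719]) cube([303, 17, 81]);


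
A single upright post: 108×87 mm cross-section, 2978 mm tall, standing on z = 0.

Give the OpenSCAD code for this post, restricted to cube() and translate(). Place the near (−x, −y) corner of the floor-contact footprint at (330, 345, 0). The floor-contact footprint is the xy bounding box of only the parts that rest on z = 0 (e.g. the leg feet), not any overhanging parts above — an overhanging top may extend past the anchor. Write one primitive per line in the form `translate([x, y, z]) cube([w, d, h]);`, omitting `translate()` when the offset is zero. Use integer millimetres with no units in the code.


translate([330, 345, 0]) cube([108, 87, 2978]);


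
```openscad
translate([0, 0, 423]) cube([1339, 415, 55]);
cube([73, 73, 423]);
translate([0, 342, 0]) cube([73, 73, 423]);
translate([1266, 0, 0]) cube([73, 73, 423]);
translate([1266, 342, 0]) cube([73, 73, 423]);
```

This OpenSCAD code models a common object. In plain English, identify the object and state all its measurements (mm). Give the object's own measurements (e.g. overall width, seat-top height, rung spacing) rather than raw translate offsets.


A bench: a 1339×415 mm seat slab, 55 mm thick, top at z = 478 mm, on four 73×73 mm square legs flush with the seat corners and standing on z = 0.


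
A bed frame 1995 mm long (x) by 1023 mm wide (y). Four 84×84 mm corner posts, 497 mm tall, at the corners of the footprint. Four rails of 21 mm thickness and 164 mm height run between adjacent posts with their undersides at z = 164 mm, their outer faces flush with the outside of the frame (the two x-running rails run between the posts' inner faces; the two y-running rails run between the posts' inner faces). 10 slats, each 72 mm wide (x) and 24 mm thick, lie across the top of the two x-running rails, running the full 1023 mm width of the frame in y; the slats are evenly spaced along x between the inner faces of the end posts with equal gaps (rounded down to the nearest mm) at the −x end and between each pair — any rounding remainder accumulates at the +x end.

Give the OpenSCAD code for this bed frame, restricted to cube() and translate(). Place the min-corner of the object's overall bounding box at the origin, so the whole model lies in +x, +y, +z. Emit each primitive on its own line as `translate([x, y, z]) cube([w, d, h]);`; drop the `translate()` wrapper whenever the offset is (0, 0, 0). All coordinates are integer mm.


// slat z = rail_z + rail_h = 164 + 164 = 328
// slat gap = ⌊(1827 − 10·72) / 11⌋ = 100
cube([84, 84, 497]);
translate([0, 939, 0]) cube([84, 84, 497]);
translate([1911, 0, 0]) cube([84, 84, 497]);
translate([1911, 939, 0]) cube([84, 84, 497]);
translate([84, 0, 164]) cube([1827, 21, 164]);
translate([84, 1002, 164]) cube([1827, 21, 164]);
translate([0, 84, 164]) cube([21, 855, 164]);
translate([1974, 84, 164]) cube([21, 855, 164]);
translate([184, 0, 328]) cube([72, 1023, 24]);
translate([356, 0, 328]) cube([72, 1023, 24]);
translate([528, 0, 328]) cube([72, 1023, 24]);
translate([700, 0, 328]) cube([72, 1023, 24]);
translate([872, 0, 328]) cube([72, 1023, 24]);
translate([1044, 0, 328]) cube([72, 1023, 24]);
translate([1216, 0, 328]) cube([72, 1023, 24]);
translate([1388, 0, 328]) cube([72, 1023, 24]);
translate([1560, 0, 328]) cube([72, 1023, 24]);
translate([1732, 0, 328]) cube([72, 1023, 24]);


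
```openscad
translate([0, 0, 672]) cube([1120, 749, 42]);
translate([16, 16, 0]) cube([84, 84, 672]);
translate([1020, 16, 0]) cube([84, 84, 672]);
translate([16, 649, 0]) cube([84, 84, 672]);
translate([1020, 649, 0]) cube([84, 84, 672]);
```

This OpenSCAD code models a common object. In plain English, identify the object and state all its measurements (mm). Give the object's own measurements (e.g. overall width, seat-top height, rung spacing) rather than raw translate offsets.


A table: top 1120 mm (x) × 749 mm (y), 42 mm thick, upper face at z = 714 mm, on four 84×84 mm square legs, each inset 16 mm from the nearest pair of top edges from z = 0 to the bottom of the top.


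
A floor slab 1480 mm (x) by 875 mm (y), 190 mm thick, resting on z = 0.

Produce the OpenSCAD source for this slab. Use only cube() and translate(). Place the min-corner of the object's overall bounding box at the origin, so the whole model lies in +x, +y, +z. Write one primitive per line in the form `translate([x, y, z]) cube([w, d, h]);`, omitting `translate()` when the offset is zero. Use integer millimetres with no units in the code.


cube([1480, 875, 190]);


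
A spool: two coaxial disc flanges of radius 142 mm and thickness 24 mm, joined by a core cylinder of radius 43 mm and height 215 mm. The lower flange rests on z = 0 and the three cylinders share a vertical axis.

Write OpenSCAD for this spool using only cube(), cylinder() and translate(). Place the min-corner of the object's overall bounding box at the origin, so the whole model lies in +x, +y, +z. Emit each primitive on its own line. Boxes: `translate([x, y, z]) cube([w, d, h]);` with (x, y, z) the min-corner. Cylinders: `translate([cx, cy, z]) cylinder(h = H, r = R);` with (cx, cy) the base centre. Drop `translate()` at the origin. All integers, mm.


translate([142, 142, 0]) cylinder(h = 24, r = 142);
translate([142, 142, 24]) cylinder(h = 215, r = 43);
translate([142, 142, 239]) cylinder(h = 24, r = 142);


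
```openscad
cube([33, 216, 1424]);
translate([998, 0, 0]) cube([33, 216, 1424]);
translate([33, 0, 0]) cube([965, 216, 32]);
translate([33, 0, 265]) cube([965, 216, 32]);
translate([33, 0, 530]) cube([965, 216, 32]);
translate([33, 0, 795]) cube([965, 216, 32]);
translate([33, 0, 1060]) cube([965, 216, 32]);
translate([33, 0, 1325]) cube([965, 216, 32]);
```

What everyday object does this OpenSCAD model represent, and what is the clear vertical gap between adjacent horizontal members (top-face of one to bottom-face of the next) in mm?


A bookshelf. The clear shelf gap is 233 mm.

Two tall side panels with 6 horizontal boards between them — a bookshelf. The first two shelf undersides are at z = 0 and z = 265; with shelf thickness 32, the clear gap is 265 − 0 − 32 = 233 mm.


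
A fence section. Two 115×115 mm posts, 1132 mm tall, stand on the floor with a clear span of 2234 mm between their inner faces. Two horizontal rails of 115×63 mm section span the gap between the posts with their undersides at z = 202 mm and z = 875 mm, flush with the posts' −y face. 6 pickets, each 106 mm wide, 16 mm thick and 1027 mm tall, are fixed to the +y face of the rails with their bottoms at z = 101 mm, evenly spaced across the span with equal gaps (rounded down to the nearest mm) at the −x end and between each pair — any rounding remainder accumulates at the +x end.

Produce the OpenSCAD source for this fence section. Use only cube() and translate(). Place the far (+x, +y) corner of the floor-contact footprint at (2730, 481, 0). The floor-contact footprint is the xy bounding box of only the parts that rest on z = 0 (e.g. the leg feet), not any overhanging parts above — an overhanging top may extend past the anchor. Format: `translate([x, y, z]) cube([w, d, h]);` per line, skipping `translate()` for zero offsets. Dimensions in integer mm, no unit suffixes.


translate([266, 366, 0]) cube([115, 115, 1132]);
translate([2615, 366, 0]) cube([115, 115, 1132]);
translate([381, 366, 202]) cube([2234, 115, 63]);
translate([381, 366, 875]) cube([2234, 115, 63]);
translate([609, 481, 101]) cube([106, 16, 1027]);
translate([943, 481, 101]) cube([106, 16, 1027]);
translate([1277, 481, 101]) cube([106, 16, 1027]);
translate([1611, 481, 101]) cube([106, 16, 1027]);
translate([1945, 481, 101]) cube([106, 16, 1027]);
translate([2279, 481, 101]) cube([106, 16, 1027]);


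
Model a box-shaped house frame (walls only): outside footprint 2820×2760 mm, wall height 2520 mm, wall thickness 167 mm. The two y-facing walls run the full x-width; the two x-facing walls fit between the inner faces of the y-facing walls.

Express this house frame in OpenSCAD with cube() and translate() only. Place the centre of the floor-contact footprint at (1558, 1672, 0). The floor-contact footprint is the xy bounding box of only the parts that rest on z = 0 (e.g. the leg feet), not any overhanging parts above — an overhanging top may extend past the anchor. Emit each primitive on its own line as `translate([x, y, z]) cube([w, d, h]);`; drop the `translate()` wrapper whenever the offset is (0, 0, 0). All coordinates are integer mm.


translate([148, 292, 0]) cube([2820, 167, 2520]);
translate([148, 2885, 0]) cube([2820, 167, 2520]);
translate([148, 459, 0]) cube([167, 2426, 2520]);
translate([2801, 459, 0]) cube([167, 2426, 2520]);


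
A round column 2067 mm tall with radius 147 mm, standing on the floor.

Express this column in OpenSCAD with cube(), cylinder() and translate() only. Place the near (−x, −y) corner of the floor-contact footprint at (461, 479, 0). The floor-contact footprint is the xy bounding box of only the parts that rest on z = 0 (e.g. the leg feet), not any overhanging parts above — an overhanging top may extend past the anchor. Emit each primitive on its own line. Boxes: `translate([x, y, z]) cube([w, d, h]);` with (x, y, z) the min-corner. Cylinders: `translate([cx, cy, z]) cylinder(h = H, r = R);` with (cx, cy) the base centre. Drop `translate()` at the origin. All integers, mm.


translate([608, 626, 0]) cylinder(h = 2067, r = 147);


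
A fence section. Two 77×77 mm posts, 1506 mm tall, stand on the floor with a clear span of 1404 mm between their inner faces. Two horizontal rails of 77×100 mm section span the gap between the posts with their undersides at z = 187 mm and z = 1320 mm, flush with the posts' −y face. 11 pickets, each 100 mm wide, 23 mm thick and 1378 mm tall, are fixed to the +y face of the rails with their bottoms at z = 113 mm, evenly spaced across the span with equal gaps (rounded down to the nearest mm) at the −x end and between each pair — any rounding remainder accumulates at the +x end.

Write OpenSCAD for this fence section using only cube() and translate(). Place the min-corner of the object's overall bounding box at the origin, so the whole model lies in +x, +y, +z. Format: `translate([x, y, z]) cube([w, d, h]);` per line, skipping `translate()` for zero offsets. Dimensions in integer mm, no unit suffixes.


cube([77, 77, 1506]);
translate([1481, 0, 0]) cube([77, 77, 1506]);
translate([77, 0, 187]) cube([1404, 77, 100]);
translate([77, 0, 1320]) cube([1404, 77, 100]);
translate([102, 77, 113]) cube([100, 23, 1378]);
translate([227, 77, 113]) cube([100, 23, 1378]);
translate([352, 77, 113]) cube([100, 23, 1378]);
translate([477, 77, 113]) cube([100, 23, 1378]);
translate([602, 77, 113]) cube([100, 23, 1378]);
translate([727, 77, 113]) cube([100, 23, 1378]);
translate([852, 77, 113]) cube([100, 23, 1378]);
translate([977, 77, 113]) cube([100, 23, 1378]);
translate([1102, 77, 113]) cube([100, 23, 1378]);
translate([1227, 77, 113]) cube([100, 23, 1378]);
translate([1352, 77, 113]) cube([100, 23, 1378]);


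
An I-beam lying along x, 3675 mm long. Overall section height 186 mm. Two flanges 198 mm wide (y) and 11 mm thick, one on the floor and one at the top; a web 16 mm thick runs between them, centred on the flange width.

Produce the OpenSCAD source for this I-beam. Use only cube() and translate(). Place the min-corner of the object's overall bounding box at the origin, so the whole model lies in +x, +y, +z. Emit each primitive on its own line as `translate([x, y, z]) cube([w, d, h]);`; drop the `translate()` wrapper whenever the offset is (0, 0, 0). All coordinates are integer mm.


cube([3675, 198, 11]);
translate([0, 91, 11]) cube([3675, 16, 164]);
translate([0, 0, 175]) cube([3675, 198, 11]);


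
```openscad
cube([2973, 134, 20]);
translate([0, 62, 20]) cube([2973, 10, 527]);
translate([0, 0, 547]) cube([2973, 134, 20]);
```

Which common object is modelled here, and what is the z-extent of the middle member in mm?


An I-beam. The web height is 527 mm.

Two wide flanges with a thin centred web — an I-beam. Overall 567 mm minus two 20 mm flanges gives a web of 567 − 2·20 = 527 mm.


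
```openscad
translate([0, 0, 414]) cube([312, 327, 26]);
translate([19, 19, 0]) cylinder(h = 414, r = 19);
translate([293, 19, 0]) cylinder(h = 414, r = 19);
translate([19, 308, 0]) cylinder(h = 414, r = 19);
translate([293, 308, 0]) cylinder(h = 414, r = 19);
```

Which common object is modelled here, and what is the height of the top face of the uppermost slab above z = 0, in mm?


A stool. The seat height is 440 mm.

A 312×327×26 slab at z = 414 on four corner cylinders — a stool. The seat top is 414 + 26 = 440 mm.


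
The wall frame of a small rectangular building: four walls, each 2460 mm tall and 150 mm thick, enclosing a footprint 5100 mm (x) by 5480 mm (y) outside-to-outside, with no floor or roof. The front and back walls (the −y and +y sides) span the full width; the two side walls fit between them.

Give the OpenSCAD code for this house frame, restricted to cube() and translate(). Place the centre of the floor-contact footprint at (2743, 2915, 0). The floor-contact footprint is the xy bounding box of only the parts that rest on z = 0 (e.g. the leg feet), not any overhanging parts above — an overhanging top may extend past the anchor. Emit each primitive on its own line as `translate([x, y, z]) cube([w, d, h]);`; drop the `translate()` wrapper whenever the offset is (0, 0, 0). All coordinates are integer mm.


translate([193, 175, 0]) cube([5100, 150, 2460]);
translate([193, 5505, 0]) cube([5100, 150, 2460]);
translate([193, 325, 0]) cube([150, 5180, 2460]);
translate([5143, 325, 0]) cube([150, 5180, 2460]);


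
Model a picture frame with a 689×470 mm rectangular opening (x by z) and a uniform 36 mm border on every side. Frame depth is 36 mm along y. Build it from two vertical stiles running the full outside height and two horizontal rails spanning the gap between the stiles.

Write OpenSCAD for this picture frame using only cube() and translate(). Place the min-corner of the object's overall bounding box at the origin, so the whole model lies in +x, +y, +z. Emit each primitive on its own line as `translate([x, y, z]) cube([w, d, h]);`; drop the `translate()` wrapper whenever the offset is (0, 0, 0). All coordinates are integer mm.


cube([36, 36, 542]);
translate([725, 0, 0]) cube([36, 36, 542]);
translate([36, 0, 0]) cube([689, 36, 36]);
translate([36, 0, 506]) cube([689, 36, 36]);


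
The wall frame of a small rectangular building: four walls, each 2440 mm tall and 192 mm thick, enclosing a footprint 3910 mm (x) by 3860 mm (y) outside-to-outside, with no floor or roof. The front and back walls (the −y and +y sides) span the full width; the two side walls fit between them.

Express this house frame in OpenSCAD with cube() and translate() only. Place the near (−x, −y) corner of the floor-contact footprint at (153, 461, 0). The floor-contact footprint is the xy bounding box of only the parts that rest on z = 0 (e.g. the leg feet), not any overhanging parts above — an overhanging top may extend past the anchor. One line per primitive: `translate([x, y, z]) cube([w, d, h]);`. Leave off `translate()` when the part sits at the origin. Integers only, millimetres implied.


translate([153, 461, 0]) cube([3910, 192, 2440]);
translate([153, 4129, 0]) cube([3910, 192, 2440]);
translate([153, 653, 0]) cube([192, 3476, 2440]);
translate([3871, 653, 0]) cube([192, 3476, 2440]);


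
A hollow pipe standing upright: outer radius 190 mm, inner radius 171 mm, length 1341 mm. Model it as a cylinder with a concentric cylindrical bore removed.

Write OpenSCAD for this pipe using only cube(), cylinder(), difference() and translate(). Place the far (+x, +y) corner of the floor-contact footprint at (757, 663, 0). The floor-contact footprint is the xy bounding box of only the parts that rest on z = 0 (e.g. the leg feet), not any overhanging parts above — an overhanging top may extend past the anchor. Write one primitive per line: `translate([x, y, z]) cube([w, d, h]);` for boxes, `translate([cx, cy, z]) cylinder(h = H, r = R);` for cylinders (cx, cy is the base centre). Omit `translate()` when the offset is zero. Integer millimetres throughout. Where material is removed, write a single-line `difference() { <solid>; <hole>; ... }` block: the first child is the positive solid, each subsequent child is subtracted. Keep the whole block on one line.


difference() { translate([567, 473, 0]) cylinder(h = 1341, r = 190); translate([567, 473, 0]) cylinder(h = 1341, r = 171); }


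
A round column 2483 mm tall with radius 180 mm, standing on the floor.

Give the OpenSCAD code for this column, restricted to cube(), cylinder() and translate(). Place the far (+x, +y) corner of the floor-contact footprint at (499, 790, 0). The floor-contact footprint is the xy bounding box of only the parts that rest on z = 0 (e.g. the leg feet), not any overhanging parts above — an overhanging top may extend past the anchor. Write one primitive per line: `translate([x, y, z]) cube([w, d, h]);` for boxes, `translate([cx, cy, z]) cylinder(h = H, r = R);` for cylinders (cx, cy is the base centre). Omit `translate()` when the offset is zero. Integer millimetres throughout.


translate([319, 610, 0]) cylinder(h = 2483, r = 180);


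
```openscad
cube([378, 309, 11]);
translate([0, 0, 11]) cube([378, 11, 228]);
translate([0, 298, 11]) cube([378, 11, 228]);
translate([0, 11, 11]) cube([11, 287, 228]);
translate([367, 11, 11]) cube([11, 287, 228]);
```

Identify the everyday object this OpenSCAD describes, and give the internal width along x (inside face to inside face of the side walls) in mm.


An open box. The internal width is 356 mm.

A 378×309 base slab with four walls standing on it — an open box. The base is 378 mm wide and the walls are 11 mm thick, so the internal width is 378 − 2 × 11 = 356 mm.


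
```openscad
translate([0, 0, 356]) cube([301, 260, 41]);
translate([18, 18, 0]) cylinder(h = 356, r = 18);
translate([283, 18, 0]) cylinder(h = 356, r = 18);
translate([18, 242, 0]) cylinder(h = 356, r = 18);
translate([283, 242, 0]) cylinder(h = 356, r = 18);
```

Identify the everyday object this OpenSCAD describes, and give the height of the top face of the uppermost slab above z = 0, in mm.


A stool. The seat height is 397 mm.

A 301×260×41 slab at z = 356 on four corner cylinders — a stool. The seat top is 356 + 41 = 397 mm.


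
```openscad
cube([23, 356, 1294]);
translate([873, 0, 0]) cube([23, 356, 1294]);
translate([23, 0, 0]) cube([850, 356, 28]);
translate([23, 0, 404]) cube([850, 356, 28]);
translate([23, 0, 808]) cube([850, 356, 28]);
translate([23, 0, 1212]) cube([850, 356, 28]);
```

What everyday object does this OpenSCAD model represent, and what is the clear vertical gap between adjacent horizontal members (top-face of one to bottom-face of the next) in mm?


A bookshelf. The clear shelf gap is 376 mm.

Two tall side panels with 4 horizontal boards between them — a bookshelf. The first two shelf undersides are at z = 0 and z = 404; with shelf thickness 28, the clear gap is 404 − 0 − 28 = 376 mm.


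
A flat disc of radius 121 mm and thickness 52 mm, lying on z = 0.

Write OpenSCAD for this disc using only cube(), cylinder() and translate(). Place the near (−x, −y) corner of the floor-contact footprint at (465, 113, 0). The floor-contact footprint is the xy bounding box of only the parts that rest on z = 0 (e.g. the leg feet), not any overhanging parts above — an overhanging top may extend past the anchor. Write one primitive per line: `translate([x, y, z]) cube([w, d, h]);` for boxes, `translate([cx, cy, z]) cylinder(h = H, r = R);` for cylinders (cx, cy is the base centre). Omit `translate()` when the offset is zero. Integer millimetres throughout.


translate([586, 234, 0]) cylinder(h = 52, r = 121);


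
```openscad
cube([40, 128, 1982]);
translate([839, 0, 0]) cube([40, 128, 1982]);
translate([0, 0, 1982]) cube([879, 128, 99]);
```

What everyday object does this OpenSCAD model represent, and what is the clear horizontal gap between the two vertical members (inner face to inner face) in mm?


A door frame. The clear opening width is 799 mm.

Two 1982 mm tall posts with a header on top — a door frame. The left jamb is 40 mm wide at x = 0; the right jamb starts at x = 839. The clear opening is 839 − 40 = 799 mm.


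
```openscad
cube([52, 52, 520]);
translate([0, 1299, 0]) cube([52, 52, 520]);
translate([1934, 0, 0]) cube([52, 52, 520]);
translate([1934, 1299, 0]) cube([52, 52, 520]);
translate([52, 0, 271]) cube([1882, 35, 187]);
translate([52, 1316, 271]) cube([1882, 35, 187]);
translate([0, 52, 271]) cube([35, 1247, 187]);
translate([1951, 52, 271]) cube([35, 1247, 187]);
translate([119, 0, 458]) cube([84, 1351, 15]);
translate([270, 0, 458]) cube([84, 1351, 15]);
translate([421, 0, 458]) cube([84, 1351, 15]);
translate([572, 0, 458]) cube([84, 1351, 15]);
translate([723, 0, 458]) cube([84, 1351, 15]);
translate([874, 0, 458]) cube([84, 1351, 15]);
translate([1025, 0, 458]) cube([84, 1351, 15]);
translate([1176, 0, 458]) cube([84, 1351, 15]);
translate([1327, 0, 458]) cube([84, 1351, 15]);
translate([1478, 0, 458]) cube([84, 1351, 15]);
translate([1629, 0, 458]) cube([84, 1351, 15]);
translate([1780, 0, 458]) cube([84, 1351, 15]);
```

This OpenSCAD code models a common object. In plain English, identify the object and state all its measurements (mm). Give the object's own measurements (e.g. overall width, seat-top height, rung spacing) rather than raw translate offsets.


A bed frame 1986 mm long (x) by 1351 mm wide (y). Four 52×52 mm corner posts, 520 mm tall, at the corners of the footprint. Four rails of 35 mm thickness and 187 mm height run between adjacent posts with their undersides at z = 271 mm, their outer faces flush with the outside of the frame (the two x-running rails run between the posts' inner faces; the two y-running rails run between the posts' inner faces). 12 slats, each 84 mm wide (x) and 15 mm thick, lie across the top of the two x-running rails, running the full 1351 mm width of the frame in y; along x they sit between the end posts with a 67 mm gap after the −x posts and between neighbouring slats, leaving 70 mm before the +x posts.


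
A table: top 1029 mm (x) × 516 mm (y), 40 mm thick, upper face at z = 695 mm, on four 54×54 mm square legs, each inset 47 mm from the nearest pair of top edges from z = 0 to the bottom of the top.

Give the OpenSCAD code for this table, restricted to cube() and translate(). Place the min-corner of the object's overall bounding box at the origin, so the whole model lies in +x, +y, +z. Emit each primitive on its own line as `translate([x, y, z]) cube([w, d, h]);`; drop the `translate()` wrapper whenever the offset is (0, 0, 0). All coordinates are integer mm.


translate([0, 0, 655]) cube([1029, 516, 40]);
translate([47, 47, 0]) cube([54, 54, 655]);
translate([928, 47, 0]) cube([54, 54, 655]);
translate([47, 415, 0]) cube([54, 54, 655]);
translate([928, 415, 0]) cube([54, 54, 655]);


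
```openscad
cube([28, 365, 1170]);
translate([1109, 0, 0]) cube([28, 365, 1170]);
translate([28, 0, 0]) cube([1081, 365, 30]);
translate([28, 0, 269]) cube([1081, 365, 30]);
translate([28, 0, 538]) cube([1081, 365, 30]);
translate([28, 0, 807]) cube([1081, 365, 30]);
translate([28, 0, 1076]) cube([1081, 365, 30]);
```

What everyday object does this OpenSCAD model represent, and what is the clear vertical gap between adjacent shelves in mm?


A bookshelf. The clear shelf gap is 239 mm.

Two tall side panels with 5 horizontal boards between them — a bookshelf. The first two shelf undersides are at z = 0 and z = 269; with shelf thickness 30, the clear gap is 269 − 0 − 30 = 239 mm.


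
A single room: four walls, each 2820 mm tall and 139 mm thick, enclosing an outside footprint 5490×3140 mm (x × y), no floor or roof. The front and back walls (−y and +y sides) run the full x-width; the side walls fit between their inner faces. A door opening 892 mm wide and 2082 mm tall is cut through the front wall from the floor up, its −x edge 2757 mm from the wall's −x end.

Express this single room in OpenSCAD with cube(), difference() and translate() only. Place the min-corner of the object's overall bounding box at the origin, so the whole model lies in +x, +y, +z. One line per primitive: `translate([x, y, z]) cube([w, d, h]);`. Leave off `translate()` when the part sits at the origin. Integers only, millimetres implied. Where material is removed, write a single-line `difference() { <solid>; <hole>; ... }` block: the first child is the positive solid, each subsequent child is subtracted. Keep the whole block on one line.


difference() { cube([5490, 139, 2820]); translate([2757, 0, 0]) cube([892, 139, 2082]); }
translate([0, 3001, 0]) cube([5490, 139, 2820]);
translate([0, 139, 0]) cube([139, 2862, 2820]);
translate([5351, 139, 0]) cube([139, 2862, 2820]);
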